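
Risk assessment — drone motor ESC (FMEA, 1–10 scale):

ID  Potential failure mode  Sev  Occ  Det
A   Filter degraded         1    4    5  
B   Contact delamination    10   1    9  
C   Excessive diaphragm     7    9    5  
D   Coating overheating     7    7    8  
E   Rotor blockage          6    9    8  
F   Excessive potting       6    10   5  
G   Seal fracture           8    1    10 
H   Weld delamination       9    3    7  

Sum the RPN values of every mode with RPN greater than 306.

1139

RPN = Severity × Occurrence × Detection:
  A: 1 × 4 × 5 = 20
  B: 10 × 1 × 9 = 90
  C: 7 × 9 × 5 = 315
  D: 7 × 7 × 8 = 392
  E: 6 × 9 × 8 = 432
  F: 6 × 10 × 5 = 300
  G: 8 × 1 × 10 = 80
  H: 9 × 3 × 7 = 189
RPN > 306: C (315), D (392), E (432).
Sum: 315 + 392 + 432 = 1139.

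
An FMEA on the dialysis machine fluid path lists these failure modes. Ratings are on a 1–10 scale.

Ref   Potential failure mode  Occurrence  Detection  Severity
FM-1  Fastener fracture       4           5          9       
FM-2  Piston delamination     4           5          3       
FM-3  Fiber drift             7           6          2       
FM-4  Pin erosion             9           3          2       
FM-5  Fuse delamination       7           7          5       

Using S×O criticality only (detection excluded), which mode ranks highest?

FM-1

Criticality = Severity × Occurrence:
  FM-1: 9 × 4 = 36
  FM-2: 3 × 4 = 12
  FM-3: 2 × 7 = 14
  FM-4: 2 × 9 = 18
  FM-5: 5 × 7 = 35
Highest criticality is 36 → FM-1.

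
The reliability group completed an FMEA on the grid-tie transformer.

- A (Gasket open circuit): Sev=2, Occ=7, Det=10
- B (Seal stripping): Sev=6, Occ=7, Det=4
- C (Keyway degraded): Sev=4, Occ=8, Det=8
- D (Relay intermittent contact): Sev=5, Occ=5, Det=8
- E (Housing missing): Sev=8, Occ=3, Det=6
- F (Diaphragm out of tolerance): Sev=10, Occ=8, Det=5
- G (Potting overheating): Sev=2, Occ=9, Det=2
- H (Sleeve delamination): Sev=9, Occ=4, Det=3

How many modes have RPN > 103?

7

RPN = Severity × Occurrence × Detection:
  A: 2 × 7 × 10 = 140
  B: 6 × 7 × 4 = 168
  C: 4 × 8 × 8 = 256
  D: 5 × 5 × 8 = 200
  E: 8 × 3 × 6 = 144
  F: 10 × 8 × 5 = 400
  G: 2 × 9 × 2 = 36
  H: 9 × 4 × 3 = 108
Modes with RPN > 103: A (140), B (168), C (256), D (200), E (144), F (400), H (108) → 7.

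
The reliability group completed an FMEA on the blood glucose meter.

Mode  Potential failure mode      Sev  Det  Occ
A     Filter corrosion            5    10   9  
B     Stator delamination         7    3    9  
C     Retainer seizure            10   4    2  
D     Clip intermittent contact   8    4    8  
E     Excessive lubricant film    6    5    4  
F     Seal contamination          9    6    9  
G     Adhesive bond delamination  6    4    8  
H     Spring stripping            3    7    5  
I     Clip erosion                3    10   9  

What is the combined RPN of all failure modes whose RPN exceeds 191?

RPN = Severity × Occurrence × Detection:
  A: 5 × 9 × 10 = 450
  B: 7 × 9 × 3 = 189
  C: 10 × 2 × 4 = 80
  D: 8 × 8 × 4 = 256
  E: 6 × 4 × 5 = 120
  F: 9 × 9 × 6 = 486
  G: 6 × 8 × 4 = 192
  H: 3 × 5 × 7 = 105
  I: 3 × 9 × 10 = 270
RPN > 191: A (450), D (256), F (486), G (192), I (270).
Sum: 450 + 256 + 486 + 192 + 270 = 1654.

1654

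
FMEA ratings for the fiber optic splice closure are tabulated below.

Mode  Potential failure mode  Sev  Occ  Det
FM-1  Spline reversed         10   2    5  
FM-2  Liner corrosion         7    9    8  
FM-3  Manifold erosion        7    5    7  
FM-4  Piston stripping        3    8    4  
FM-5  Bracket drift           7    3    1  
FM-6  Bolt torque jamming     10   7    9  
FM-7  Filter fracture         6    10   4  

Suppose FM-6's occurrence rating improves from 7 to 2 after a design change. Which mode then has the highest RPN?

FM-2

RPN = Severity × Occurrence × Detection:
  FM-1: 10 × 2 × 5 = 100
  FM-2: 7 × 9 × 8 = 504
  FM-3: 7 × 5 × 7 = 245
  FM-4: 3 × 8 × 4 = 96
  FM-5: 7 × 3 × 1 = 21
  FM-6: 10 × 7 × 9 = 630
  FM-7: 6 × 10 × 4 = 240
After action: FM-6 → 10 × 2 × 9 = 180.
Revised RPNs: FM-2=504, FM-3=245, FM-7=240, FM-6=180, FM-1=100, FM-4=96, FM-5=21.
Highest is now FM-2 (504).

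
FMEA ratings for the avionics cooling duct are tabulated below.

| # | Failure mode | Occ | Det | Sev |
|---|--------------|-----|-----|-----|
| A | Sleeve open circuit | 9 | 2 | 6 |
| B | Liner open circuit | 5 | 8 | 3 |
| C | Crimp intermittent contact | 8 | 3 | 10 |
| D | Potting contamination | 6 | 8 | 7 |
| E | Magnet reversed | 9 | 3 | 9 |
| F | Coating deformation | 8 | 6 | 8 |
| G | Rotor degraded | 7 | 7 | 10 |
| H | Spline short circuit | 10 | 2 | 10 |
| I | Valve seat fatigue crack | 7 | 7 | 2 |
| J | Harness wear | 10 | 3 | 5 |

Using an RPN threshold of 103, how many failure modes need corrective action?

9

RPN = Severity × Occurrence × Detection:
  A: 6 × 9 × 2 = 108
  B: 3 × 5 × 8 = 120
  C: 10 × 8 × 3 = 240
  D: 7 × 6 × 8 = 336
  E: 9 × 9 × 3 = 243
  F: 8 × 8 × 6 = 384
  G: 10 × 7 × 7 = 490
  H: 10 × 10 × 2 = 200
  I: 2 × 7 × 7 = 98
  J: 5 × 10 × 3 = 150
Modes with RPN ≥ 103: A (108), B (120), C (240), D (336), E (243), F (384), G (490), H (200), J (150) → 9.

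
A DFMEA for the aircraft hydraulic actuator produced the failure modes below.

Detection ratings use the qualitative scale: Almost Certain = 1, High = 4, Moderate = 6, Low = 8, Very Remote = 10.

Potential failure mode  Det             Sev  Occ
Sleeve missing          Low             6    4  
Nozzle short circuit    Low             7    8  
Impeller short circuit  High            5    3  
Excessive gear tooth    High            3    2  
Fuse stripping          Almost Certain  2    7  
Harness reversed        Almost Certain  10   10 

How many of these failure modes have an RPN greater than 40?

RPN = Severity × Occurrence × Detection:
  Sleeve missing: 6 × 4 × 8 = 192
  Nozzle short circuit: 7 × 8 × 8 = 448
  Impeller short circuit: 5 × 3 × 4 = 60
  Excessive gear tooth: 3 × 2 × 4 = 24
  Fuse stripping: 2 × 7 × 1 = 14
  Harness reversed: 10 × 10 × 1 = 100
Modes with RPN > 40: Sleeve missing (192), Nozzle short circuit (448), Impeller short circuit (60), Harness reversed (100) → 4.

4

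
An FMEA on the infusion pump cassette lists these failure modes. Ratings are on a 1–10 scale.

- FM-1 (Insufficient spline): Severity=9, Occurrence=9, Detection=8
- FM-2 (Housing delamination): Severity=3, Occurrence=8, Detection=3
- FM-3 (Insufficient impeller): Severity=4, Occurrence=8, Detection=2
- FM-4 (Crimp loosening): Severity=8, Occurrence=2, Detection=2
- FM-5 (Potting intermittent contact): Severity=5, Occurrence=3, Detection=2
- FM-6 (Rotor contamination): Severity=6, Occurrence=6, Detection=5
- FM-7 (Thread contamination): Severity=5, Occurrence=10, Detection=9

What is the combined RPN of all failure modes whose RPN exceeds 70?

1350

RPN = Severity × Occurrence × Detection:
  FM-1: 9 × 9 × 8 = 648
  FM-2: 3 × 8 × 3 = 72
  FM-3: 4 × 8 × 2 = 64
  FM-4: 8 × 2 × 2 = 32
  FM-5: 5 × 3 × 2 = 30
  FM-6: 6 × 6 × 5 = 180
  FM-7: 5 × 10 × 9 = 450
RPN > 70: FM-1 (648), FM-2 (72), FM-6 (180), FM-7 (450).
Sum: 648 + 72 + 180 + 450 = 1350.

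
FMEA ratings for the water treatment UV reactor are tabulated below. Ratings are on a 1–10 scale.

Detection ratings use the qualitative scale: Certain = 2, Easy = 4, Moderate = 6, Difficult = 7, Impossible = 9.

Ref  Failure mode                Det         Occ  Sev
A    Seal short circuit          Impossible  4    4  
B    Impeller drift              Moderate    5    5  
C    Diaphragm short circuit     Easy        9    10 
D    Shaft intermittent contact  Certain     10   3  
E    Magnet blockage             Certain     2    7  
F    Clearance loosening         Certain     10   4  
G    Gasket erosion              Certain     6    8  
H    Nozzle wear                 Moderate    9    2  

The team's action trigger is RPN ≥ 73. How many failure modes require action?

6

RPN = Severity × Occurrence × Detection:
  A: 4 × 4 × 9 = 144
  B: 5 × 5 × 6 = 150
  C: 10 × 9 × 4 = 360
  D: 3 × 10 × 2 = 60
  E: 7 × 2 × 2 = 28
  F: 4 × 10 × 2 = 80
  G: 8 × 6 × 2 = 96
  H: 2 × 9 × 6 = 108
Modes with RPN ≥ 73: A (144), B (150), C (360), F (80), G (96), H (108) → 6.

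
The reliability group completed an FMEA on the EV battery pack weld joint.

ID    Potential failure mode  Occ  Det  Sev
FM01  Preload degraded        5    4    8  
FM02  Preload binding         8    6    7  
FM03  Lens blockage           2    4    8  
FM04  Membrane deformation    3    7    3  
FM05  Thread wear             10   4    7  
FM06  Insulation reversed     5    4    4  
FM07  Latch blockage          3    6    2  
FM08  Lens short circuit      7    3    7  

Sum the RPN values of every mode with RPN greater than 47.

1130

RPN = Severity × Occurrence × Detection:
  FM01: 8 × 5 × 4 = 160
  FM02: 7 × 8 × 6 = 336
  FM03: 8 × 2 × 4 = 64
  FM04: 3 × 3 × 7 = 63
  FM05: 7 × 10 × 4 = 280
  FM06: 4 × 5 × 4 = 80
  FM07: 2 × 3 × 6 = 36
  FM08: 7 × 7 × 3 = 147
RPN > 47: FM01 (160), FM02 (336), FM03 (64), FM04 (63), FM05 (280), FM06 (80), FM08 (147).
Sum: 160 + 336 + 64 + 63 + 280 + 80 + 147 = 1130.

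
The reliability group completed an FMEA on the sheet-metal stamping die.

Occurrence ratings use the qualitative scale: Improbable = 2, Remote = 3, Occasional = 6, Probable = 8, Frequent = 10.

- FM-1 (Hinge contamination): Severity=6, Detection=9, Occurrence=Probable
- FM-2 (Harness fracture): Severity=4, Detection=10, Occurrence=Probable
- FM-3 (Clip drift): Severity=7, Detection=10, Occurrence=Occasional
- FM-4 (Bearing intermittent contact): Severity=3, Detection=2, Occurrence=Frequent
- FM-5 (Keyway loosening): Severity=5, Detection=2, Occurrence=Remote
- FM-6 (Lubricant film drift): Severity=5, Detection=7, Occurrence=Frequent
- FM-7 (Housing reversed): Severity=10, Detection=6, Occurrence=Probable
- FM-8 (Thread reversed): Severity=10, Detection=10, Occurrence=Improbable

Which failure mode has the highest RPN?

FM-7

RPN = Severity × Occurrence × Detection:
  FM-1: 6 × 8 × 9 = 432
  FM-2: 4 × 8 × 10 = 320
  FM-3: 7 × 6 × 10 = 420
  FM-4: 3 × 10 × 2 = 60
  FM-5: 5 × 3 × 2 = 30
  FM-6: 5 × 10 × 7 = 350
  FM-7: 10 × 8 × 6 = 480
  FM-8: 10 × 2 × 10 = 200
Highest RPN is 480 → FM-7.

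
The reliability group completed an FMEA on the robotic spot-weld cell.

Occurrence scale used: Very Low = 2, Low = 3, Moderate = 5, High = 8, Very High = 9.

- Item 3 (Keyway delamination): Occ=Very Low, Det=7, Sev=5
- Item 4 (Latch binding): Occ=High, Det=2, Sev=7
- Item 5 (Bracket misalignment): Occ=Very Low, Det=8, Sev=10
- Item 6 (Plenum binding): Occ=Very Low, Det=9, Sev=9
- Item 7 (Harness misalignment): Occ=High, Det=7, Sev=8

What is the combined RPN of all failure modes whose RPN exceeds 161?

610

RPN = Severity × Occurrence × Detection:
  Item 3: 5 × 2 × 7 = 70
  Item 4: 7 × 8 × 2 = 112
  Item 5: 10 × 2 × 8 = 160
  Item 6: 9 × 2 × 9 = 162
  Item 7: 8 × 8 × 7 = 448
RPN > 161: Item 6 (162), Item 7 (448).
Sum: 162 + 448 = 610.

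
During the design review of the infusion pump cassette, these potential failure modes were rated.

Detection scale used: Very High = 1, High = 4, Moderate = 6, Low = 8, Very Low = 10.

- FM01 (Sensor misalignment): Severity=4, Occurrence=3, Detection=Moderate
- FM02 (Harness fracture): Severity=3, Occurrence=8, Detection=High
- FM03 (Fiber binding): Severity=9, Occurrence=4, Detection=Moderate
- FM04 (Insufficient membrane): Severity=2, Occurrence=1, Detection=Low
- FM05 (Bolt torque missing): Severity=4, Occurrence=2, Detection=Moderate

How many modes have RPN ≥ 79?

RPN = Severity × Occurrence × Detection:
  FM01: 4 × 3 × 6 = 72
  FM02: 3 × 8 × 4 = 96
  FM03: 9 × 4 × 6 = 216
  FM04: 2 × 1 × 8 = 16
  FM05: 4 × 2 × 6 = 48
Modes with RPN ≥ 79: FM02 (96), FM03 (216) → 2.

2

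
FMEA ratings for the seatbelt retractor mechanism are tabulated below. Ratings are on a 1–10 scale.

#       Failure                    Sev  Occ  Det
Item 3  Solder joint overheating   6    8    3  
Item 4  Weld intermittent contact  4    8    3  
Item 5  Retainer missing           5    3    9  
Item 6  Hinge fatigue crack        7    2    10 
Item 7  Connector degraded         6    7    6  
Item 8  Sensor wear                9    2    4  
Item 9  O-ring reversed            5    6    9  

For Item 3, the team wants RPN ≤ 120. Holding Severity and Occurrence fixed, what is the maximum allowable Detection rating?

2

Item 3: S=6, O=8, D=3 → current RPN = 144.
Fixed product = 48. Need 48 × D ≤ 120, so D ≤ 120/48 = 2.50.
Maximum integer Detection rating = 2 (gives RPN 96; D=3 would give 144 > 120).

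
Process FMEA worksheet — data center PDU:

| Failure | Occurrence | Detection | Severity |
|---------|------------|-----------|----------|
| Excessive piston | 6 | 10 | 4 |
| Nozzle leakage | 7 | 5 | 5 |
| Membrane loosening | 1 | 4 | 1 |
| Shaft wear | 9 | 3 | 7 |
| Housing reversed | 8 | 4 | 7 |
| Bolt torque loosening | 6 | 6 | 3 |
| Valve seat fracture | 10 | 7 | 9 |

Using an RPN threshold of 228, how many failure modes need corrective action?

RPN = Severity × Occurrence × Detection:
  Excessive piston: 4 × 6 × 10 = 240
  Nozzle leakage: 5 × 7 × 5 = 175
  Membrane loosening: 1 × 1 × 4 = 4
  Shaft wear: 7 × 9 × 3 = 189
  Housing reversed: 7 × 8 × 4 = 224
  Bolt torque loosening: 3 × 6 × 6 = 108
  Valve seat fracture: 9 × 10 × 7 = 630
Modes with RPN ≥ 228: Excessive piston (240), Valve seat fracture (630) → 2.

2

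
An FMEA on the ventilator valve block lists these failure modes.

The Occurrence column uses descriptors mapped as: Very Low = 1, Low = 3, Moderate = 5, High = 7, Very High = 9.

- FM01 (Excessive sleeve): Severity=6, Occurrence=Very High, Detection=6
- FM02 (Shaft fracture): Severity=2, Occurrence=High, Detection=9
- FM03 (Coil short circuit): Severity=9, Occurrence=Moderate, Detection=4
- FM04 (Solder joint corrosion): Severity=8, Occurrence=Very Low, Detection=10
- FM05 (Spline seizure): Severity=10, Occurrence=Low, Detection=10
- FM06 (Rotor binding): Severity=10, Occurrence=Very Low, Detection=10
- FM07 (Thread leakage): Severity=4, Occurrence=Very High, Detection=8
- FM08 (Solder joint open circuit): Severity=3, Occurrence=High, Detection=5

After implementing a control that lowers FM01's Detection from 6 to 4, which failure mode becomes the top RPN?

FM05

RPN = Severity × Occurrence × Detection:
  FM01: 6 × 9 × 6 = 324
  FM02: 2 × 7 × 9 = 126
  FM03: 9 × 5 × 4 = 180
  FM04: 8 × 1 × 10 = 80
  FM05: 10 × 3 × 10 = 300
  FM06: 10 × 1 × 10 = 100
  FM07: 4 × 9 × 8 = 288
  FM08: 3 × 7 × 5 = 105
After action: FM01 → 6 × 9 × 4 = 216.
Revised RPNs: FM05=300, FM07=288, FM01=216, FM03=180, FM02=126, FM08=105, FM06=100, FM04=80.
Highest is now FM05 (300).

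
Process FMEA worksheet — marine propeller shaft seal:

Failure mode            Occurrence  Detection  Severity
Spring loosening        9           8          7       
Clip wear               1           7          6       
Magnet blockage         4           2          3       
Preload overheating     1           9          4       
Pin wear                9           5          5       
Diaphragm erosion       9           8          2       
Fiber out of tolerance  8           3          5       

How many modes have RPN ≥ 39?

5

RPN = Severity × Occurrence × Detection:
  Spring loosening: 7 × 9 × 8 = 504
  Clip wear: 6 × 1 × 7 = 42
  Magnet blockage: 3 × 4 × 2 = 24
  Preload overheating: 4 × 1 × 9 = 36
  Pin wear: 5 × 9 × 5 = 225
  Diaphragm erosion: 2 × 9 × 8 = 144
  Fiber out of tolerance: 5 × 8 × 3 = 120
Modes with RPN ≥ 39: Spring loosening (504), Clip wear (42), Pin wear (225), Diaphragm erosion (144), Fiber out of tolerance (120) → 5.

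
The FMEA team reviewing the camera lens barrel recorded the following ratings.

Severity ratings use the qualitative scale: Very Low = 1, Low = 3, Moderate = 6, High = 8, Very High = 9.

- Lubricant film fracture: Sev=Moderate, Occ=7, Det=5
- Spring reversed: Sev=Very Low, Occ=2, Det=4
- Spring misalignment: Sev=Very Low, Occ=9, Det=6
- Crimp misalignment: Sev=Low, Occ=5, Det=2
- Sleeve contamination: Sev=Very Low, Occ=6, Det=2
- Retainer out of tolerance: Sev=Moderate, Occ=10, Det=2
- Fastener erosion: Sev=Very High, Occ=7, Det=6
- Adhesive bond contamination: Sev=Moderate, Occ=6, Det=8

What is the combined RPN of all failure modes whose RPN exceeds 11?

1092

RPN = Severity × Occurrence × Detection:
  Lubricant film fracture: 6 × 7 × 5 = 210
  Spring reversed: 1 × 2 × 4 = 8
  Spring misalignment: 1 × 9 × 6 = 54
  Crimp misalignment: 3 × 5 × 2 = 30
  Sleeve contamination: 1 × 6 × 2 = 12
  Retainer out of tolerance: 6 × 10 × 2 = 120
  Fastener erosion: 9 × 7 × 6 = 378
  Adhesive bond contamination: 6 × 6 × 8 = 288
RPN > 11: Lubricant film fracture (210), Spring misalignment (54), Crimp misalignment (30), Sleeve contamination (12), Retainer out of tolerance (120), Fastener erosion (378), Adhesive bond contamination (288).
Sum: 210 + 54 + 30 + 12 + 120 + 378 + 288 = 1092.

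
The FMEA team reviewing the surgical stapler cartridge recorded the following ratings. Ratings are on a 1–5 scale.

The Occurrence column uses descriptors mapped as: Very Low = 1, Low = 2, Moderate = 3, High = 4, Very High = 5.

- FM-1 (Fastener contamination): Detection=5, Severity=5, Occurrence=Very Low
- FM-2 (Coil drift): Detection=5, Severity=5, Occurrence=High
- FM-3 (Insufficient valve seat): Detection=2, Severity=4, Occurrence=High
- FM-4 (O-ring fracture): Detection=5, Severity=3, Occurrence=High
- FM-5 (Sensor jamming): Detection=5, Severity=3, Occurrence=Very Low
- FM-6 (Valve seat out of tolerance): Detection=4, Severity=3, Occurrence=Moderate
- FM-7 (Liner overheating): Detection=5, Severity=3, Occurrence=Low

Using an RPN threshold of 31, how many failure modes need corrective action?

RPN = Severity × Occurrence × Detection:
  FM-1: 5 × 1 × 5 = 25
  FM-2: 5 × 4 × 5 = 100
  FM-3: 4 × 4 × 2 = 32
  FM-4: 3 × 4 × 5 = 60
  FM-5: 3 × 1 × 5 = 15
  FM-6: 3 × 3 × 4 = 36
  FM-7: 3 × 2 × 5 = 30
Modes with RPN ≥ 31: FM-2 (100), FM-3 (32), FM-4 (60), FM-6 (36) → 4.

4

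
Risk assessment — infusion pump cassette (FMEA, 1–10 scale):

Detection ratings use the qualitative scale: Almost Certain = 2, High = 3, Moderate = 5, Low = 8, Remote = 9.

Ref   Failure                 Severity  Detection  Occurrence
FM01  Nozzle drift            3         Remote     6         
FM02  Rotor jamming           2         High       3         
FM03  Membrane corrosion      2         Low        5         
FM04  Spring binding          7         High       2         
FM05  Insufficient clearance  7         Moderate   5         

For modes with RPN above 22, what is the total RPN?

459

RPN = Severity × Occurrence × Detection:
  FM01: 3 × 6 × 9 = 162
  FM02: 2 × 3 × 3 = 18
  FM03: 2 × 5 × 8 = 80
  FM04: 7 × 2 × 3 = 42
  FM05: 7 × 5 × 5 = 175
RPN > 22: FM01 (162), FM03 (80), FM04 (42), FM05 (175).
Sum: 162 + 80 + 42 + 175 = 459.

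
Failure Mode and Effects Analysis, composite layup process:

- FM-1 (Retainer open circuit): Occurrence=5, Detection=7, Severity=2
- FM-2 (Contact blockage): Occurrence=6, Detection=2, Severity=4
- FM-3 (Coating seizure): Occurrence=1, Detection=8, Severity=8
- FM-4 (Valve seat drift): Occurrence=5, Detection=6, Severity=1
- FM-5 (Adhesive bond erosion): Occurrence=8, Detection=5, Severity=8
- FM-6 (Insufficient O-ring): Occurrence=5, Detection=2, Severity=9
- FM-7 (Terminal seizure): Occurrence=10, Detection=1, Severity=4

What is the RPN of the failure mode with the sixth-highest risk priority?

RPN = Severity × Occurrence × Detection:
  FM-1: 2 × 5 × 7 = 70
  FM-2: 4 × 6 × 2 = 48
  FM-3: 8 × 1 × 8 = 64
  FM-4: 1 × 5 × 6 = 30
  FM-5: 8 × 8 × 5 = 320
  FM-6: 9 × 5 × 2 = 90
  FM-7: 4 × 10 × 1 = 40
Sorted descending: 320, 90, 70, 64, 48, 40, 30.
The sixth-highest RPN is 40 (FM-7).

40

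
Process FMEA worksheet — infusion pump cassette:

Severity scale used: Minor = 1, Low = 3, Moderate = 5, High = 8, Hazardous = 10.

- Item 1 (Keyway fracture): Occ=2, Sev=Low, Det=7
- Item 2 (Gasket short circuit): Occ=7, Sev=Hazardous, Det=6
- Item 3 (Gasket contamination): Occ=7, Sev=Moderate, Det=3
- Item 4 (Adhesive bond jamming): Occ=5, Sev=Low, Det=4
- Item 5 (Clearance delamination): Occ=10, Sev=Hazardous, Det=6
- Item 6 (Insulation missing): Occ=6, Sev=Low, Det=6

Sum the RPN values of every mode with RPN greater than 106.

RPN = Severity × Occurrence × Detection:
  Item 1: 3 × 2 × 7 = 42
  Item 2: 10 × 7 × 6 = 420
  Item 3: 5 × 7 × 3 = 105
  Item 4: 3 × 5 × 4 = 60
  Item 5: 10 × 10 × 6 = 600
  Item 6: 3 × 6 × 6 = 108
RPN > 106: Item 2 (420), Item 5 (600), Item 6 (108).
Sum: 420 + 600 + 108 = 1128.

1128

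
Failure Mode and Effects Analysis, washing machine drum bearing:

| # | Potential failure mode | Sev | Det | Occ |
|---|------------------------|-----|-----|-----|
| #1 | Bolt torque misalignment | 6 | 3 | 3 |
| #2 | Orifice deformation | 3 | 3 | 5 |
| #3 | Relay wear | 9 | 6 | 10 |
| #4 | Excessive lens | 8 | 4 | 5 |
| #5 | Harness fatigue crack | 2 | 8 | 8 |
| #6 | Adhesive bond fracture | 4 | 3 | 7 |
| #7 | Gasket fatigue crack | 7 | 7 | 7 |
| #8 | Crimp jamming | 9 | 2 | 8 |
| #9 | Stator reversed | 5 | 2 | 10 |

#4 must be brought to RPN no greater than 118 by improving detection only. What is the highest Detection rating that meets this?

#4: S=8, O=5, D=4 → current RPN = 160.
Fixed product = 40. Need 40 × D ≤ 118, so D ≤ 118/40 = 2.95.
Maximum integer Detection rating = 2 (gives RPN 80; D=3 would give 120 > 118).

2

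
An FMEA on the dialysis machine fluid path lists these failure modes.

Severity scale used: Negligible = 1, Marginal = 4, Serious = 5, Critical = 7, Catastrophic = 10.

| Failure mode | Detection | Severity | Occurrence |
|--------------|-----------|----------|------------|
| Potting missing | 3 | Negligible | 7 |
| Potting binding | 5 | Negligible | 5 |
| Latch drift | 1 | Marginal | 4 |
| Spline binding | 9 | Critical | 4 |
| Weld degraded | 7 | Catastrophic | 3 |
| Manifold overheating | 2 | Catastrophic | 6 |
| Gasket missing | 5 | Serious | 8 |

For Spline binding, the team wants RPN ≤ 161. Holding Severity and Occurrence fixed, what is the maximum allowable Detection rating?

Spline binding: S=7, O=4, D=9 → current RPN = 252.
Fixed product = 28. Need 28 × D ≤ 161, so D ≤ 161/28 = 5.75.
Maximum integer Detection rating = 5 (gives RPN 140; D=6 would give 168 > 161).

5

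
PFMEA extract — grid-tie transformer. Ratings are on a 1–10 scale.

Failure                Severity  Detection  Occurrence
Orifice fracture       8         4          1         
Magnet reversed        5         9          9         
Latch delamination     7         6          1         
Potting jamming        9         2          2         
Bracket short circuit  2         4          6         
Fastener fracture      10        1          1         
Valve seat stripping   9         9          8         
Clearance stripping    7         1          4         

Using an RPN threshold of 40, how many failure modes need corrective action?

4

RPN = Severity × Occurrence × Detection:
  Orifice fracture: 8 × 1 × 4 = 32
  Magnet reversed: 5 × 9 × 9 = 405
  Latch delamination: 7 × 1 × 6 = 42
  Potting jamming: 9 × 2 × 2 = 36
  Bracket short circuit: 2 × 6 × 4 = 48
  Fastener fracture: 10 × 1 × 1 = 10
  Valve seat stripping: 9 × 8 × 9 = 648
  Clearance stripping: 7 × 4 × 1 = 28
Modes with RPN ≥ 40: Magnet reversed (405), Latch delamination (42), Bracket short circuit (48), Valve seat stripping (648) → 4.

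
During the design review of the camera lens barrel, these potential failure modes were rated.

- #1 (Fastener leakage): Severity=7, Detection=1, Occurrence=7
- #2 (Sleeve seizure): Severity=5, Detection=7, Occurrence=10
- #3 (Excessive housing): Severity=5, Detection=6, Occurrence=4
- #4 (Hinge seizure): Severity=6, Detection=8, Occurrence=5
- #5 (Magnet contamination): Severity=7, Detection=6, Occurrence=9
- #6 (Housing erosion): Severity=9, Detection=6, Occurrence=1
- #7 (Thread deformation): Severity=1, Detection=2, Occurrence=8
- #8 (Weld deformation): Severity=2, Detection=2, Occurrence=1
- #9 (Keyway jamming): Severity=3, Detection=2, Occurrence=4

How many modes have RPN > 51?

RPN = Severity × Occurrence × Detection:
  #1: 7 × 7 × 1 = 49
  #2: 5 × 10 × 7 = 350
  #3: 5 × 4 × 6 = 120
  #4: 6 × 5 × 8 = 240
  #5: 7 × 9 × 6 = 378
  #6: 9 × 1 × 6 = 54
  #7: 1 × 8 × 2 = 16
  #8: 2 × 1 × 2 = 4
  #9: 3 × 4 × 2 = 24
Modes with RPN > 51: #2 (350), #3 (120), #4 (240), #5 (378), #6 (54) → 5.

5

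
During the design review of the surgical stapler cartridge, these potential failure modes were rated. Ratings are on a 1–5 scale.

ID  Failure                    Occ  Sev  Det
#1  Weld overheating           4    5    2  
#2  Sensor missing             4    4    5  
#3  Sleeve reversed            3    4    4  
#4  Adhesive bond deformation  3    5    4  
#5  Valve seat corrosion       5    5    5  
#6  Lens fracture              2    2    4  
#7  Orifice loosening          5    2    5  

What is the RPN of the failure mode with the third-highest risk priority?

60

RPN = Severity × Occurrence × Detection:
  #1: 5 × 4 × 2 = 40
  #2: 4 × 4 × 5 = 80
  #3: 4 × 3 × 4 = 48
  #4: 5 × 3 × 4 = 60
  #5: 5 × 5 × 5 = 125
  #6: 2 × 2 × 4 = 16
  #7: 2 × 5 × 5 = 50
Sorted descending: 125, 80, 60, 50, 48, 40, 16.
The third-highest RPN is 60 (#4).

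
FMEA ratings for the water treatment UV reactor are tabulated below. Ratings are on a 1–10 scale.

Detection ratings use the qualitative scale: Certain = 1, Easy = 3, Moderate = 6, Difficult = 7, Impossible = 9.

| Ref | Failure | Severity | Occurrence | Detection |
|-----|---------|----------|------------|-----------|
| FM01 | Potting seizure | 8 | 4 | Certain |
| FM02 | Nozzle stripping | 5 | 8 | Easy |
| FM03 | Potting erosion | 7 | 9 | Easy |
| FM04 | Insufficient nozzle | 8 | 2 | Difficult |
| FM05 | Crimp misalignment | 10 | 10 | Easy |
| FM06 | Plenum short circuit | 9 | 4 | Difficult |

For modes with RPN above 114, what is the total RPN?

RPN = Severity × Occurrence × Detection:
  FM01: 8 × 4 × 1 = 32
  FM02: 5 × 8 × 3 = 120
  FM03: 7 × 9 × 3 = 189
  FM04: 8 × 2 × 7 = 112
  FM05: 10 × 10 × 3 = 300
  FM06: 9 × 4 × 7 = 252
RPN > 114: FM02 (120), FM03 (189), FM05 (300), FM06 (252).
Sum: 120 + 189 + 300 + 252 = 861.

861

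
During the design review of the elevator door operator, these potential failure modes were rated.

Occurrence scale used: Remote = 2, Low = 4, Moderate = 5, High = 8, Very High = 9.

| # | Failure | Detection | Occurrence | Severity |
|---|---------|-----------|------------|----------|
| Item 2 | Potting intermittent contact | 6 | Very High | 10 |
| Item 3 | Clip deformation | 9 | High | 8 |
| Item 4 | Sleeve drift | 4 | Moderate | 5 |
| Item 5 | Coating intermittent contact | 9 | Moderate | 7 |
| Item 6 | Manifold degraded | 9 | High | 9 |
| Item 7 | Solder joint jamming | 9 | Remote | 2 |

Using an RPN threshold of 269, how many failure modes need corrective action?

4

RPN = Severity × Occurrence × Detection:
  Item 2: 10 × 9 × 6 = 540
  Item 3: 8 × 8 × 9 = 576
  Item 4: 5 × 5 × 4 = 100
  Item 5: 7 × 5 × 9 = 315
  Item 6: 9 × 8 × 9 = 648
  Item 7: 2 × 2 × 9 = 36
Modes with RPN ≥ 269: Item 2 (540), Item 3 (576), Item 5 (315), Item 6 (648) → 4.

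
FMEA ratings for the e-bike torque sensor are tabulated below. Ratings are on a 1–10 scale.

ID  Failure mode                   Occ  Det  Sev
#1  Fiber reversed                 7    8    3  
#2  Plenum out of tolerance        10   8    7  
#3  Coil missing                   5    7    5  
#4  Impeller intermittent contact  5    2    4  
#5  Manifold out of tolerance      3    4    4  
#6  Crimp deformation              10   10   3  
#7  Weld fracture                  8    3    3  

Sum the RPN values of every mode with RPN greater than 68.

1275

RPN = Severity × Occurrence × Detection:
  #1: 3 × 7 × 8 = 168
  #2: 7 × 10 × 8 = 560
  #3: 5 × 5 × 7 = 175
  #4: 4 × 5 × 2 = 40
  #5: 4 × 3 × 4 = 48
  #6: 3 × 10 × 10 = 300
  #7: 3 × 8 × 3 = 72
RPN > 68: #1 (168), #2 (560), #3 (175), #6 (300), #7 (72).
Sum: 168 + 560 + 175 + 300 + 72 = 1275.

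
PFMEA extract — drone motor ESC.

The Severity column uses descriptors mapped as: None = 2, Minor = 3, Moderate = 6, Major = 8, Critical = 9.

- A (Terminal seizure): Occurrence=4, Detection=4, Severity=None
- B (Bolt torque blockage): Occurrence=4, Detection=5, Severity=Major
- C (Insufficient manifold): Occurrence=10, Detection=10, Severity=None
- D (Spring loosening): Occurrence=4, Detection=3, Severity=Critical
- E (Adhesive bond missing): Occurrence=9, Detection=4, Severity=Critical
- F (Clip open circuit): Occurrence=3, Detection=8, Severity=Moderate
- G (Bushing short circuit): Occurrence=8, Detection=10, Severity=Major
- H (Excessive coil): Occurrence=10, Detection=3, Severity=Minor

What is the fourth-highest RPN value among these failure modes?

RPN = Severity × Occurrence × Detection:
  A: 2 × 4 × 4 = 32
  B: 8 × 4 × 5 = 160
  C: 2 × 10 × 10 = 200
  D: 9 × 4 × 3 = 108
  E: 9 × 9 × 4 = 324
  F: 6 × 3 × 8 = 144
  G: 8 × 8 × 10 = 640
  H: 3 × 10 × 3 = 90
Sorted descending: 640, 324, 200, 160, 144, 108, 90, 32.
The fourth-highest RPN is 160 (B).

160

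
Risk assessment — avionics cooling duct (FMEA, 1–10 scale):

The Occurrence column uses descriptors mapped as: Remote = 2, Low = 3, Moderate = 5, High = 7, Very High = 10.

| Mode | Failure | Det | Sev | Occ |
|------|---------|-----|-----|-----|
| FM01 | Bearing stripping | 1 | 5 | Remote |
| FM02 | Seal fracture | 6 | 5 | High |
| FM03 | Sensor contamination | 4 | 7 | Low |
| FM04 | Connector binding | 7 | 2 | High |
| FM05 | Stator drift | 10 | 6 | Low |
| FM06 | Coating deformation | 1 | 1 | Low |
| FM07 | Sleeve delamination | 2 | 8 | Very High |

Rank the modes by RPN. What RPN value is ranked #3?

RPN = Severity × Occurrence × Detection:
  FM01: 5 × 2 × 1 = 10
  FM02: 5 × 7 × 6 = 210
  FM03: 7 × 3 × 4 = 84
  FM04: 2 × 7 × 7 = 98
  FM05: 6 × 3 × 10 = 180
  FM06: 1 × 3 × 1 = 3
  FM07: 8 × 10 × 2 = 160
Sorted descending: 210, 180, 160, 98, 84, 10, 3.
The third-highest RPN is 160 (FM07).

160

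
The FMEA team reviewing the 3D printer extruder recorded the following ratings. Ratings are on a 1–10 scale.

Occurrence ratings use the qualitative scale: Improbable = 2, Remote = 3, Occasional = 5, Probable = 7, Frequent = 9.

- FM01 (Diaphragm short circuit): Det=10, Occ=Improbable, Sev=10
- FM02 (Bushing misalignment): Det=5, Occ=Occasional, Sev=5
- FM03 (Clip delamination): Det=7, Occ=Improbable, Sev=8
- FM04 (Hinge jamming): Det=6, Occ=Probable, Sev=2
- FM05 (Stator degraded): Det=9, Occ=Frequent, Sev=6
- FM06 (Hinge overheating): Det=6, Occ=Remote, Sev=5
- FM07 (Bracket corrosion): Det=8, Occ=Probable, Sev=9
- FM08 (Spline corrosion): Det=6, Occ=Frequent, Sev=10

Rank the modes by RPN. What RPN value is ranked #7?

RPN = Severity × Occurrence × Detection:
  FM01: 10 × 2 × 10 = 200
  FM02: 5 × 5 × 5 = 125
  FM03: 8 × 2 × 7 = 112
  FM04: 2 × 7 × 6 = 84
  FM05: 6 × 9 × 9 = 486
  FM06: 5 × 3 × 6 = 90
  FM07: 9 × 7 × 8 = 504
  FM08: 10 × 9 × 6 = 540
Sorted descending: 540, 504, 486, 200, 125, 112, 90, 84.
The seventh-highest RPN is 90 (FM06).

90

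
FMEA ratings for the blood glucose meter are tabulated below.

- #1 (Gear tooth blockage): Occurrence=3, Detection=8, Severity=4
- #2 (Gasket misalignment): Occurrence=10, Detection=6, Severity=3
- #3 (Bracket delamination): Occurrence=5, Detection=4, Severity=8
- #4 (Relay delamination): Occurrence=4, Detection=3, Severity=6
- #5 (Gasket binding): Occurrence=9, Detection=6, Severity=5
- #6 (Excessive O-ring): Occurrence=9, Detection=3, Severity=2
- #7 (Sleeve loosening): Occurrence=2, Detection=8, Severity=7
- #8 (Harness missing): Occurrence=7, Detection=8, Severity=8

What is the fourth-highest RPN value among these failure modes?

RPN = Severity × Occurrence × Detection:
  #1: 4 × 3 × 8 = 96
  #2: 3 × 10 × 6 = 180
  #3: 8 × 5 × 4 = 160
  #4: 6 × 4 × 3 = 72
  #5: 5 × 9 × 6 = 270
  #6: 2 × 9 × 3 = 54
  #7: 7 × 2 × 8 = 112
  #8: 8 × 7 × 8 = 448
Sorted descending: 448, 270, 180, 160, 112, 96, 72, 54.
The fourth-highest RPN is 160 (#3).

160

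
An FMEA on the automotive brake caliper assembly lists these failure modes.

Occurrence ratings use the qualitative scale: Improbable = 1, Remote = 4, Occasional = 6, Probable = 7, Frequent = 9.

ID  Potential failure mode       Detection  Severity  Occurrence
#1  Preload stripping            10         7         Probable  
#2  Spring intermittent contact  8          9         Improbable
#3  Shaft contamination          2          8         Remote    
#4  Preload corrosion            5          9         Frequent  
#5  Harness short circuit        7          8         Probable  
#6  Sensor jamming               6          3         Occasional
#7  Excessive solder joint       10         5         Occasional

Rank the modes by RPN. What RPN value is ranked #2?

RPN = Severity × Occurrence × Detection:
  #1: 7 × 7 × 10 = 490
  #2: 9 × 1 × 8 = 72
  #3: 8 × 4 × 2 = 64
  #4: 9 × 9 × 5 = 405
  #5: 8 × 7 × 7 = 392
  #6: 3 × 6 × 6 = 108
  #7: 5 × 6 × 10 = 300
Sorted descending: 490, 405, 392, 300, 108, 72, 64.
The second-highest RPN is 405 (#4).

405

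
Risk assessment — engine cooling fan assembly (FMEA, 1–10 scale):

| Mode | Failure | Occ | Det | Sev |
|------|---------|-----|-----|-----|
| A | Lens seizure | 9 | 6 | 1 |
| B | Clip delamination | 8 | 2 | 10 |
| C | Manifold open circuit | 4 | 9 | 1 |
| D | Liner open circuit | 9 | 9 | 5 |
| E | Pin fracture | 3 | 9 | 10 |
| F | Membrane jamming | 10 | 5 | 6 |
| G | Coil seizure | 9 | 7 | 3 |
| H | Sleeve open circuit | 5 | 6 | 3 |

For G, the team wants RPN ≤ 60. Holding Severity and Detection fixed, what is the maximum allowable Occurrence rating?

2

G: S=3, O=9, D=7 → current RPN = 189.
Fixed product = 21. Need 21 × O ≤ 60, so O ≤ 60/21 = 2.86.
Maximum integer Occurrence rating = 2 (gives RPN 42; O=3 would give 63 > 60).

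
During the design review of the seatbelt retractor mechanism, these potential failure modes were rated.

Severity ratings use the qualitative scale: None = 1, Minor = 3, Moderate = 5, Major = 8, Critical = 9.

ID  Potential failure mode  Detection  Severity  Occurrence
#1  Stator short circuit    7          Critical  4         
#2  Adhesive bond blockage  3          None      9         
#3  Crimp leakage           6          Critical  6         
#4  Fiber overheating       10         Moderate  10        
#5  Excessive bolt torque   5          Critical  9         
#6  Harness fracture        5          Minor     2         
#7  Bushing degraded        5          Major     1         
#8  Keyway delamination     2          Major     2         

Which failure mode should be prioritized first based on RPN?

RPN = Severity × Occurrence × Detection:
  #1: 9 × 4 × 7 = 252
  #2: 1 × 9 × 3 = 27
  #3: 9 × 6 × 6 = 324
  #4: 5 × 10 × 10 = 500
  #5: 9 × 9 × 5 = 405
  #6: 3 × 2 × 5 = 30
  #7: 8 × 1 × 5 = 40
  #8: 8 × 2 × 2 = 32
Highest RPN is 500 → #4.

#4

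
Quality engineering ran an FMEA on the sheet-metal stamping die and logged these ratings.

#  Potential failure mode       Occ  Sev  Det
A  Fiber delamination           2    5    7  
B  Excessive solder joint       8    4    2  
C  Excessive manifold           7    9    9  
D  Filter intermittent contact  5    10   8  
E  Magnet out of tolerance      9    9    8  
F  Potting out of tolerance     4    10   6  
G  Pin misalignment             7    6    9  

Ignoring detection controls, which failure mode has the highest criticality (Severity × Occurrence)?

E

Criticality = Severity × Occurrence:
  A: 5 × 2 = 10
  B: 4 × 8 = 32
  C: 9 × 7 = 63
  D: 10 × 5 = 50
  E: 9 × 9 = 81
  F: 10 × 4 = 40
  G: 6 × 7 = 42
Highest criticality is 81 → E.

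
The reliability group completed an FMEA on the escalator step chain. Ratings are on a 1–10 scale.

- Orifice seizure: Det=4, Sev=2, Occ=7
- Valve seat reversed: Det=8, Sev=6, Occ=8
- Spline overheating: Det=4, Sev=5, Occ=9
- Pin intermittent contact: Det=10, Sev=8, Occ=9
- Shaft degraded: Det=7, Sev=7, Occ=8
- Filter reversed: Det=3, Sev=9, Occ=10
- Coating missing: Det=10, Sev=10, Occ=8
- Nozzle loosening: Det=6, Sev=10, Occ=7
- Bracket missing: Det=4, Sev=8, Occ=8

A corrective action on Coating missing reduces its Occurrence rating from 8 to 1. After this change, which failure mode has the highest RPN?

Pin intermittent contact

RPN = Severity × Occurrence × Detection:
  Orifice seizure: 2 × 7 × 4 = 56
  Valve seat reversed: 6 × 8 × 8 = 384
  Spline overheating: 5 × 9 × 4 = 180
  Pin intermittent contact: 8 × 9 × 10 = 720
  Shaft degraded: 7 × 8 × 7 = 392
  Filter reversed: 9 × 10 × 3 = 270
  Coating missing: 10 × 8 × 10 = 800
  Nozzle loosening: 10 × 7 × 6 = 420
  Bracket missing: 8 × 8 × 4 = 256
After action: Coating missing → 10 × 1 × 10 = 100.
Revised RPNs: Pin intermittent contact=720, Nozzle loosening=420, Shaft degraded=392, Valve seat reversed=384, Filter reversed=270, Bracket missing=256, Spline overheating=180, Coating missing=100, Orifice seizure=56.
Highest is now Pin intermittent contact (720).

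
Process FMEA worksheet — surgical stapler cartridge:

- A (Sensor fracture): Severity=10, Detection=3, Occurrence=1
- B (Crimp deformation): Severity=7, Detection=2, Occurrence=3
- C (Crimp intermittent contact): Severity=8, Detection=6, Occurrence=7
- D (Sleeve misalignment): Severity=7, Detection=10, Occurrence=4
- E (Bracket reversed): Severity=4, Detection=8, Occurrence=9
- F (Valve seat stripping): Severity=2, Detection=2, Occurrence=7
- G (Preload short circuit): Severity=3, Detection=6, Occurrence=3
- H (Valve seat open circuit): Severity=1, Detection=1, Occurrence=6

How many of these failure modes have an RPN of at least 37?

RPN = Severity × Occurrence × Detection:
  A: 10 × 1 × 3 = 30
  B: 7 × 3 × 2 = 42
  C: 8 × 7 × 6 = 336
  D: 7 × 4 × 10 = 280
  E: 4 × 9 × 8 = 288
  F: 2 × 7 × 2 = 28
  G: 3 × 3 × 6 = 54
  H: 1 × 6 × 1 = 6
Modes with RPN ≥ 37: B (42), C (336), D (280), E (288), G (54) → 5.

5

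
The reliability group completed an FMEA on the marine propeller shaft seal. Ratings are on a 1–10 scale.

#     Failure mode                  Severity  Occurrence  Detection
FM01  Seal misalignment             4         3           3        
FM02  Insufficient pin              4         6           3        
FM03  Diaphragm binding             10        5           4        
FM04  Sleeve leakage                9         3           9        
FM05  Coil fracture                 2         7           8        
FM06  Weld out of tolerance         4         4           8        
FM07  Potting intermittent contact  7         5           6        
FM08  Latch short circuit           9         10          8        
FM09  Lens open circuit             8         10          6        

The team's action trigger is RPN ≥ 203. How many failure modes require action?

RPN = Severity × Occurrence × Detection:
  FM01: 4 × 3 × 3 = 36
  FM02: 4 × 6 × 3 = 72
  FM03: 10 × 5 × 4 = 200
  FM04: 9 × 3 × 9 = 243
  FM05: 2 × 7 × 8 = 112
  FM06: 4 × 4 × 8 = 128
  FM07: 7 × 5 × 6 = 210
  FM08: 9 × 10 × 8 = 720
  FM09: 8 × 10 × 6 = 480
Modes with RPN ≥ 203: FM04 (243), FM07 (210), FM08 (720), FM09 (480) → 4.

4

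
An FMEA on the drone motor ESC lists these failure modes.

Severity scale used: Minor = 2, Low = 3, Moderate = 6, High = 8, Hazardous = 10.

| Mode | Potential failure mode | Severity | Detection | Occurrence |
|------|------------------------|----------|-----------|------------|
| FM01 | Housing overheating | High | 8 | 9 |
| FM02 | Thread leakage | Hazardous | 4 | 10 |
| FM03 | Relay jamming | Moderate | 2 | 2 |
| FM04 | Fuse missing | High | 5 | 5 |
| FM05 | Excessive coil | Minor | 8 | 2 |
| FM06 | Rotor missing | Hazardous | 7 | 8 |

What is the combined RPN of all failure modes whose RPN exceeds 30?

RPN = Severity × Occurrence × Detection:
  FM01: 8 × 9 × 8 = 576
  FM02: 10 × 10 × 4 = 400
  FM03: 6 × 2 × 2 = 24
  FM04: 8 × 5 × 5 = 200
  FM05: 2 × 2 × 8 = 32
  FM06: 10 × 8 × 7 = 560
RPN > 30: FM01 (576), FM02 (400), FM04 (200), FM05 (32), FM06 (560).
Sum: 576 + 400 + 200 + 32 + 560 = 1768.

1768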